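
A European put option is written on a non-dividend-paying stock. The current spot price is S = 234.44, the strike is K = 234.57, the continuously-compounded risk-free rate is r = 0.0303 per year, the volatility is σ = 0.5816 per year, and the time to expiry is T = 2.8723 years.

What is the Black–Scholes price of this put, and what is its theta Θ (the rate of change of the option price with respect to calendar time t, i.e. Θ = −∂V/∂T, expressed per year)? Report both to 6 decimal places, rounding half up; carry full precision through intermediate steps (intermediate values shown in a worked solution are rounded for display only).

σ√T = 0.5816·√2.8723 = 0.985688
d₁ = (ln(S/K) + (r+σ²/2)T) / (σ√T) = (ln(234.44/234.57) + (0.0303+0.5816²/2)·2.8723) / 0.985688 = (-0.000554 + 0.572821) / 0.985688 = 0.580576
d₂ = d₁ − σ√T = 0.580576 − 0.985688 = -0.405112
e^{−rT} = e^{−0.0303·2.8723} = 0.916649
N(−d₁) = 0.280763,  N(−d₂) = 0.657302
Put price V = K·e^{−rT}·N(−d₂) − S·N(−d₁) = 141.332063 − 65.822124 = 75.509939
φ(d₁) = (1/√(2π))·e^{−d₁²/2} = 0.337067
Θ = −S·φ(d₁)·σ/(2√T) + r·K·e^{−rT}·N(−d₂) = −13.559006 + 4.282362 = -9.276644

price = 75.509939
Θ = -9.276644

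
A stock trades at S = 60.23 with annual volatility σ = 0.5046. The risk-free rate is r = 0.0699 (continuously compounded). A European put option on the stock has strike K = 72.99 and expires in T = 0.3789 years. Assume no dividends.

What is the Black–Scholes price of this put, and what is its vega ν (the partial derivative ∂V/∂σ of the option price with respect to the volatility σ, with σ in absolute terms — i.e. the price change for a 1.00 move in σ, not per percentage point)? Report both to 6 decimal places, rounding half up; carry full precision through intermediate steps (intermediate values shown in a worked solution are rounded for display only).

σ√T = 0.5046·√0.3789 = 0.310606
d₁ = (ln(S/K) + (r+σ²/2)T) / (σ√T) = (ln(60.23/72.99) + (0.0699+0.5046²/2)·0.3789) / 0.310606 = (-0.192152 + 0.074723) / 0.310606 = -0.378064
d₂ = d₁ − σ√T = -0.378064 − 0.310606 = -0.688670
e^{−rT} = e^{−0.0699·0.3789} = 0.973863
N(−d₁) = 0.647308,  N(−d₂) = 0.754484
Put price V = K·e^{−rT}·N(−d₂) − S·N(−d₁) = 53.630430 − 38.987384 = 14.643046
φ(d₁) = (1/√(2π))·e^{−d₁²/2} = 0.371426
ν = S·φ(d₁)·√T = 13.770443

price = 14.643046
ν = 13.770443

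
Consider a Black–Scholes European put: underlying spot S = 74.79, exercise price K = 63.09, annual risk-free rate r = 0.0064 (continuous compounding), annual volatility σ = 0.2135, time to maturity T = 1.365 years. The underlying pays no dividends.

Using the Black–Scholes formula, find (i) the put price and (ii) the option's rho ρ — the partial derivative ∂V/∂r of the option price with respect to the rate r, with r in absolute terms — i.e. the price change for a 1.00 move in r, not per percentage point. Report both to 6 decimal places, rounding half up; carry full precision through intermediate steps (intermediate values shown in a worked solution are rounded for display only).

price = 2.357435
ρ = -23.631593

σ√T = 0.2135·√1.365 = 0.249439
d₁ = (ln(S/K) + (r+σ²/2)T) / (σ√T) = (ln(74.79/63.09) + (0.0064+0.2135²/2)·1.365) / 0.249439 = (0.170122 + 0.039846) / 0.249439 = 0.841760
d₂ = d₁ − σ√T = 0.841760 − 0.249439 = 0.592321
e^{−rT} = e^{−0.0064·1.365} = 0.991302
N(−d₁) = 0.199961,  N(−d₂) = 0.276818
Put price V = K·e^{−rT}·N(−d₂) − S·N(−d₁) = 17.312522 − 14.955087 = 2.357435
ρ = −K·T·e^{−rT}·N(−d₂) = -23.631593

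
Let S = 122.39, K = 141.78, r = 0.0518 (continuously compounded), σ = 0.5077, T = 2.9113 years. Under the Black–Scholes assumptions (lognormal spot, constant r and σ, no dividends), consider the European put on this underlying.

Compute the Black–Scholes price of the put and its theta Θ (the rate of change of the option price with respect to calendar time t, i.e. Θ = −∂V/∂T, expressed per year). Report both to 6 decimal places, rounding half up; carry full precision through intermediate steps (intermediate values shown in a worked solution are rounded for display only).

price = 40.705864
Θ = -2.395039

σ√T = 0.5077·√2.9113 = 0.866265
d₁ = (ln(S/K) + (r+σ²/2)T) / (σ√T) = (ln(122.39/141.78) + (0.0518+0.5077²/2)·2.9113) / 0.866265 = (-0.147064 + 0.526013) / 0.866265 = 0.437451
d₂ = d₁ − σ√T = 0.437451 − 0.866265 = -0.428813
e^{−rT} = e^{−0.0518·2.9113} = 0.860015
N(−d₁) = 0.330892,  N(−d₂) = 0.665970
Put price V = K·e^{−rT}·N(−d₂) − S·N(−d₁) = 81.203736 − 40.497871 = 40.705864
φ(d₁) = (1/√(2π))·e^{−d₁²/2} = 0.362540
Θ = −S·φ(d₁)·σ/(2√T) + r·K·e^{−rT}·N(−d₂) = −6.601393 + 4.206354 = -2.395039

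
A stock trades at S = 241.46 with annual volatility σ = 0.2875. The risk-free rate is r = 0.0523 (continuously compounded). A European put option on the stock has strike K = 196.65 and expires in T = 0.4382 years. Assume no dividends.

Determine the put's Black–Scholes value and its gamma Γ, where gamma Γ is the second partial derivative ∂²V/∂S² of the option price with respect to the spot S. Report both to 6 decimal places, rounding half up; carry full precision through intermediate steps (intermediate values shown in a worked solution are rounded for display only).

σ√T = 0.2875·√0.4382 = 0.190315
d₁ = (ln(S/K) + (r+σ²/2)T) / (σ√T) = (ln(241.46/196.65) + (0.0523+0.2875²/2)·0.4382) / 0.190315 = (0.205278 + 0.041028) / 0.190315 = 1.294200
d₂ = d₁ − σ√T = 1.294200 − 0.190315 = 1.103884
e^{−rT} = e^{−0.0523·0.4382} = 0.977343
N(−d₁) = 0.097798,  N(−d₂) = 0.134822
Put price V = K·e^{−rT}·N(−d₂) − S·N(−d₁) = 25.911982 − 23.614364 = 2.297619
φ(d₁) = (1/√(2π))·e^{−d₁²/2} = 0.172663
Γ = φ(d₁) / (S·σ·√T) = 0.003757

price = 2.297619
Γ = 0.003757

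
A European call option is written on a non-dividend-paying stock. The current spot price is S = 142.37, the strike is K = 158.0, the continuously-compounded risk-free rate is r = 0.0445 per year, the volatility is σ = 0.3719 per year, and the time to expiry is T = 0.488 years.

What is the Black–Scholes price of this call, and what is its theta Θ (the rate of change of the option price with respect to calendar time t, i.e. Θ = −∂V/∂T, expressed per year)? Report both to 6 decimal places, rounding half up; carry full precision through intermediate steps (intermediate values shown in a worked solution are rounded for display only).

σ√T = 0.3719·√0.488 = 0.259798
d₁ = (ln(S/K) + (r+σ²/2)T) / (σ√T) = (ln(142.37/158.0) + (0.0445+0.3719²/2)·0.488) / 0.259798 = (-0.104166 + 0.055464) / 0.259798 = -0.187462
d₂ = d₁ − σ√T = -0.187462 − 0.259798 = -0.447260
e^{−rT} = e^{−0.0445·0.488} = 0.978518
N(d₁) = 0.425649,  N(d₂) = 0.327344
Call price V = S·N(d₁) − K·e^{−rT}·N(d₂) = 60.599699 − 50.609261 = 9.990438
φ(d₁) = (1/√(2π))·e^{−d₁²/2} = 0.391994
Θ = −S·φ(d₁)·σ/(2√T) − r·K·e^{−rT}·N(d₂) = −14.855383 − 2.252112 = -17.107496

price = 9.990438
Θ = -17.107496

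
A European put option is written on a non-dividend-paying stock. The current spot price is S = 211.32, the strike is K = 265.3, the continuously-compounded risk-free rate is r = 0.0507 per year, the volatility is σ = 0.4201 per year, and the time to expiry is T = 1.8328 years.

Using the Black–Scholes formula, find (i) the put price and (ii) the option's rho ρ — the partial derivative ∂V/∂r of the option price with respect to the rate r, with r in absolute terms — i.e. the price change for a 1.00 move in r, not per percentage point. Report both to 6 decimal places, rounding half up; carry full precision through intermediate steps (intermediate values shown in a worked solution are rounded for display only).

σ√T = 0.4201·√1.8328 = 0.568735
d₁ = (ln(S/K) + (r+σ²/2)T) / (σ√T) = (ln(211.32/265.3) + (0.0507+0.4201²/2)·1.8328) / 0.568735 = (-0.227488 + 0.254653) / 0.568735 = 0.047764
d₂ = d₁ − σ√T = 0.047764 − 0.568735 = -0.520971
e^{−rT} = e^{−0.0507·1.8328} = 0.911264
N(−d₁) = 0.480952,  N(−d₂) = 0.698807
Put price V = K·e^{−rT}·N(−d₂) − S·N(−d₁) = 168.942255 − 101.634790 = 67.307465
ρ = −K·T·e^{−rT}·N(−d₂) = -309.637364

price = 67.307465
ρ = -309.637364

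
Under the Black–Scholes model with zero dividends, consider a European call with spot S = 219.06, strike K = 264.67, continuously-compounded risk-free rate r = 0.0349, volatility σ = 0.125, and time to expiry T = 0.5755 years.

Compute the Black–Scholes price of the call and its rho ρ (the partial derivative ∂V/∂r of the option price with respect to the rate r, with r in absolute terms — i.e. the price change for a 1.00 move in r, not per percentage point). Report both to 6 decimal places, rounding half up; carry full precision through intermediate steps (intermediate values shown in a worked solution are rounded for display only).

σ√T = 0.125·√0.5755 = 0.094827
d₁ = (ln(S/K) + (r+σ²/2)T) / (σ√T) = (ln(219.06/264.67) + (0.0349+0.125²/2)·0.5755) / 0.094827 = (-0.189138 + 0.024581) / 0.094827 = -1.735337
d₂ = d₁ − σ√T = -1.735337 − 0.094827 = -1.830164
e^{−rT} = e^{−0.0349·0.5755} = 0.980115
N(d₁) = 0.041341,  N(d₂) = 0.033613
Call price V = S·N(d₁) − K·e^{−rT}·N(d₂) = 9.056063 − 8.719373 = 0.336690
ρ = K·T·e^{−rT}·N(d₂) = 5.017999

price = 0.336690
ρ = 5.017999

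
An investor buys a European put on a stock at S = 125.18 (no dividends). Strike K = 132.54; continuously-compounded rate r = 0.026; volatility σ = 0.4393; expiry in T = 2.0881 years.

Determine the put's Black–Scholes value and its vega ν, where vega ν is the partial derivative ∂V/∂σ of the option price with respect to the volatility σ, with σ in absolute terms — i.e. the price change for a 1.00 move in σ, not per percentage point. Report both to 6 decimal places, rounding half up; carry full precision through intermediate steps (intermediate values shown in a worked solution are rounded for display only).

price = 31.400051
ν = 68.715903

σ√T = 0.4393·√2.0881 = 0.634800
d₁ = (ln(S/K) + (r+σ²/2)T) / (σ√T) = (ln(125.18/132.54) + (0.026+0.4393²/2)·2.0881) / 0.634800 = (-0.057132 + 0.255776) / 0.634800 = 0.312924
d₂ = d₁ − σ√T = 0.312924 − 0.634800 = -0.321876
e^{−rT} = e^{−0.026·2.0881} = 0.947157
N(−d₁) = 0.377169,  N(−d₂) = 0.626227
Put price V = K·e^{−rT}·N(−d₂) − S·N(−d₁) = 78.614080 − 47.214030 = 31.400051
φ(d₁) = (1/√(2π))·e^{−d₁²/2} = 0.379880
ν = S·φ(d₁)·√T = 68.715903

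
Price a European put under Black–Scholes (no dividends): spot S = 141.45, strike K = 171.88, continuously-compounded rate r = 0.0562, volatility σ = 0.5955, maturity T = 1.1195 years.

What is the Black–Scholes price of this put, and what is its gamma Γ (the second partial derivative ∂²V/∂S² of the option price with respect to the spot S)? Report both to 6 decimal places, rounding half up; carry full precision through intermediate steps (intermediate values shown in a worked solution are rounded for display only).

σ√T = 0.5955·√1.1195 = 0.630077
d₁ = (ln(S/K) + (r+σ²/2)T) / (σ√T) = (ln(141.45/171.88) + (0.0562+0.5955²/2)·1.1195) / 0.630077 = (-0.194850 + 0.261415) / 0.630077 = 0.105645
d₂ = d₁ − σ√T = 0.105645 − 0.630077 = -0.524433
e^{−rT} = e^{−0.0562·1.1195} = 0.939022
N(−d₁) = 0.457932,  N(−d₂) = 0.700011
Put price V = K·e^{−rT}·N(−d₂) − S·N(−d₁) = 112.981223 − 64.774500 = 48.206724
φ(d₁) = (1/√(2π))·e^{−d₁²/2} = 0.396722
Γ = φ(d₁) / (S·σ·√T) = 0.004451

price = 48.206724
Γ = 0.004451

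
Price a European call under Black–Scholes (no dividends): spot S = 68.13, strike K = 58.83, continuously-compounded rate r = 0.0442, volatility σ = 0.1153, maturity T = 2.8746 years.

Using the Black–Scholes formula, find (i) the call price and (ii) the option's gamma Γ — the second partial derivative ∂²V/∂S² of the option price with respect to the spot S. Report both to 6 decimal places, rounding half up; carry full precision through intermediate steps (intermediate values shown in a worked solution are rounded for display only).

σ√T = 0.1153·√2.8746 = 0.195487
d₁ = (ln(S/K) + (r+σ²/2)T) / (σ√T) = (ln(68.13/58.83) + (0.0442+0.1153²/2)·2.8746) / 0.195487 = (0.146766 + 0.146165) / 0.195487 = 1.498466
d₂ = d₁ − σ√T = 1.498466 − 0.195487 = 1.302979
e^{−rT} = e^{−0.0442·2.8746} = 0.880683
N(d₁) = 0.932994,  N(d₂) = 0.903709
Call price V = S·N(d₁) − K·e^{−rT}·N(d₂) = 63.564870 − 46.821696 = 16.743174
φ(d₁) = (1/√(2π))·e^{−d₁²/2} = 0.129816
Γ = φ(d₁) / (S·σ·√T) = 0.009747

price = 16.743174
Γ = 0.009747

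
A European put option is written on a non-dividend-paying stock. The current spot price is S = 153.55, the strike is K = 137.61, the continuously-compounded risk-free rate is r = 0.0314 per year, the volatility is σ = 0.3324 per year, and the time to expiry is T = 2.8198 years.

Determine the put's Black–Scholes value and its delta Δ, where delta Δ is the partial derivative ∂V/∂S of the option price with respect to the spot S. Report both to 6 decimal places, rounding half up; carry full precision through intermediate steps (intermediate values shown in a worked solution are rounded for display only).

price = 18.778632
Δ = -0.263016

σ√T = 0.3324·√2.8198 = 0.558175
d₁ = (ln(S/K) + (r+σ²/2)T) / (σ√T) = (ln(153.55/137.61) + (0.0314+0.3324²/2)·2.8198) / 0.558175 = (0.109603 + 0.244321) / 0.558175 = 0.634074
d₂ = d₁ − σ√T = 0.634074 − 0.558175 = 0.075899
e^{−rT} = e^{−0.0314·2.8198} = 0.915265
N(−d₁) = 0.263016,  N(−d₂) = 0.469750
Put price V = K·e^{−rT}·N(−d₂) − S·N(−d₁) = 59.164797 − 40.386165 = 18.778632
Δ = −N(−d₁) = -0.263016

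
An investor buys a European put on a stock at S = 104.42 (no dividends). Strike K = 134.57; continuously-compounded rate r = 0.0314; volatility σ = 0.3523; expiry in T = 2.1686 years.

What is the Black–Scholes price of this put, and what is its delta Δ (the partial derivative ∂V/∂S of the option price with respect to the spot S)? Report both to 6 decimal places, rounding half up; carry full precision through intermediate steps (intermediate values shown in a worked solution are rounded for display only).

price = 35.649201
Δ = -0.539147

σ√T = 0.3523·√2.1686 = 0.518803
d₁ = (ln(S/K) + (r+σ²/2)T) / (σ√T) = (ln(104.42/134.57) + (0.0314+0.3523²/2)·2.1686) / 0.518803 = (-0.253663 + 0.202672) / 0.518803 = -0.098286
d₂ = d₁ − σ√T = -0.098286 − 0.518803 = -0.617089
e^{−rT} = e^{−0.0314·2.1686} = 0.934173
N(−d₁) = 0.539147,  N(−d₂) = 0.731412
Put price V = K·e^{−rT}·N(−d₂) − S·N(−d₁) = 91.946971 − 56.297770 = 35.649201
Δ = −N(−d₁) = -0.539147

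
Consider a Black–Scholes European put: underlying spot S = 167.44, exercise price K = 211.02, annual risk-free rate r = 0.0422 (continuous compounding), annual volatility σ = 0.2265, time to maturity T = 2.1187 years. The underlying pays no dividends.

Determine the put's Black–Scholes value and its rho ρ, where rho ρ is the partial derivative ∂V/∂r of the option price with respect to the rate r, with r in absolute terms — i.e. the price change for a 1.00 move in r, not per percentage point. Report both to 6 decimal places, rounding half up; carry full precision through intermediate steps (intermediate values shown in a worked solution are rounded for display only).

σ√T = 0.2265·√2.1187 = 0.329688
d₁ = (ln(S/K) + (r+σ²/2)T) / (σ√T) = (ln(167.44/211.02) + (0.0422+0.2265²/2)·2.1187) / 0.329688 = (-0.231328 + 0.143756) / 0.329688 = -0.265620
d₂ = d₁ − σ√T = -0.265620 − 0.329688 = -0.595308
e^{−rT} = e^{−0.0422·2.1187} = 0.914471
N(−d₁) = 0.604734,  N(−d₂) = 0.724181
Put price V = K·e^{−rT}·N(−d₂) − S·N(−d₁) = 139.746493 − 101.256666 = 38.489828
ρ = −K·T·e^{−rT}·N(−d₂) = -296.080895

price = 38.489828
ρ = -296.080895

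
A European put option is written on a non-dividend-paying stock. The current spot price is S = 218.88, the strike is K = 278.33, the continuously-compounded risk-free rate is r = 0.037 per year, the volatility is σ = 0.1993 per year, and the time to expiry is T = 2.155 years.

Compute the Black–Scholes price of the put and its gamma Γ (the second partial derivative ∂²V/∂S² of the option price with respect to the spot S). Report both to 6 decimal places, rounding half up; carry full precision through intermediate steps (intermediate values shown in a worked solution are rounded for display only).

price = 50.758261
Γ = 0.005745

σ√T = 0.1993·√2.155 = 0.292571
d₁ = (ln(S/K) + (r+σ²/2)T) / (σ√T) = (ln(218.88/278.33) + (0.037+0.1993²/2)·2.155) / 0.292571 = (-0.240284 + 0.122534) / 0.292571 = -0.402467
d₂ = d₁ − σ√T = -0.402467 − 0.292571 = -0.695037
e^{−rT} = e^{−0.037·2.155} = 0.923361
N(−d₁) = 0.656330,  N(−d₂) = 0.756484
Put price V = K·e^{−rT}·N(−d₂) − S·N(−d₁) = 194.415708 − 143.657447 = 50.758261
φ(d₁) = (1/√(2π))·e^{−d₁²/2} = 0.367906
Γ = φ(d₁) / (S·σ·√T) = 0.005745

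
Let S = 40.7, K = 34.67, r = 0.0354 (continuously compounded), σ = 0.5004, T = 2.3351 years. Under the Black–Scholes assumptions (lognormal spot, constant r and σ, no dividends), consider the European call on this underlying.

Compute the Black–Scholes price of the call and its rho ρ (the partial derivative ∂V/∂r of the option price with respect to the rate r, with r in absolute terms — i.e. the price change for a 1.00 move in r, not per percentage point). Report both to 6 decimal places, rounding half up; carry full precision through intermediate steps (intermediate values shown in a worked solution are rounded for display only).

σ√T = 0.5004·√2.3351 = 0.764663
d₁ = (ln(S/K) + (r+σ²/2)T) / (σ√T) = (ln(40.7/34.67) + (0.0354+0.5004²/2)·2.3351) / 0.764663 = (0.160353 + 0.375017) / 0.764663 = 0.700139
d₂ = d₁ − σ√T = 0.700139 − 0.764663 = -0.064524
e^{−rT} = e^{−0.0354·2.3351} = 0.920662
N(d₁) = 0.758080,  N(d₂) = 0.474277
Call price V = S·N(d₁) − K·e^{−rT}·N(d₂) = 30.853850 − 15.138599 = 15.715250
ρ = K·T·e^{−rT}·N(d₂) = 35.350143

price = 15.715250
ρ = 35.350143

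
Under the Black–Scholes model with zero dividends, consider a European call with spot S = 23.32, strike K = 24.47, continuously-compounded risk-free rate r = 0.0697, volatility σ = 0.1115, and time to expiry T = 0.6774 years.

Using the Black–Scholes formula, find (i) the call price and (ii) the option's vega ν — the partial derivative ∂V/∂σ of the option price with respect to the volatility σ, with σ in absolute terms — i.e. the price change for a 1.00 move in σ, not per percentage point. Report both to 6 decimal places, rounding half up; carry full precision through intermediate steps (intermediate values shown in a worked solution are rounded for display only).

price = 0.843145
ν = 7.652129

σ√T = 0.1115·√0.6774 = 0.091769
d₁ = (ln(S/K) + (r+σ²/2)T) / (σ√T) = (ln(23.32/24.47) + (0.0697+0.1115²/2)·0.6774) / 0.091769 = (-0.048137 + 0.051426) / 0.091769 = 0.035841
d₂ = d₁ − σ√T = 0.035841 − 0.091769 = -0.055929
e^{−rT} = e^{−0.0697·0.6774} = 0.953883
N(d₁) = 0.514295,  N(d₂) = 0.477699
Call price V = S·N(d₁) − K·e^{−rT}·N(d₂) = 11.993366 − 11.150220 = 0.843145
φ(d₁) = (1/√(2π))·e^{−d₁²/2} = 0.398686
ν = S·φ(d₁)·√T = 7.652129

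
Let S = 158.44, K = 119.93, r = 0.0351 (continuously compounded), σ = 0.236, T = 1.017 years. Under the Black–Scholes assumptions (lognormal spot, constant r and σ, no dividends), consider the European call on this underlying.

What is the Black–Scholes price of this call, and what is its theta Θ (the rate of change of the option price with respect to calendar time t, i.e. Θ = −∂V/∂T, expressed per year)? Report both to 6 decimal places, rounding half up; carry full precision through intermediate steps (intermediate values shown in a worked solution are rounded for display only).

price = 44.114527
Θ = -6.221524

σ√T = 0.236·√1.017 = 0.237998
d₁ = (ln(S/K) + (r+σ²/2)T) / (σ√T) = (ln(158.44/119.93) + (0.0351+0.236²/2)·1.017) / 0.237998 = (0.278468 + 0.064018) / 0.237998 = 1.439031
d₂ = d₁ − σ√T = 1.439031 − 0.237998 = 1.201033
e^{−rT} = e^{−0.0351·1.017} = 0.964933
N(d₁) = 0.924929,  N(d₂) = 0.885131
Call price V = S·N(d₁) − K·e^{−rT}·N(d₂) = 146.545772 − 102.431245 = 44.114527
φ(d₁) = (1/√(2π))·e^{−d₁²/2} = 0.141657
Θ = −S·φ(d₁)·σ/(2√T) − r·K·e^{−rT}·N(d₂) = −2.626187 − 3.595337 = -6.221524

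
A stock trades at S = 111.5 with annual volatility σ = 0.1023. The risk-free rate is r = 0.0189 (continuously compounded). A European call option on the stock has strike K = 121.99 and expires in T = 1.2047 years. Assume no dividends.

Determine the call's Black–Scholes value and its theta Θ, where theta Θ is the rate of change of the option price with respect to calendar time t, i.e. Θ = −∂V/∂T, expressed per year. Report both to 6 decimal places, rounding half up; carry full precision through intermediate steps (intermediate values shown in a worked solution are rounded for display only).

price = 2.189058
Θ = -2.368019

σ√T = 0.1023·√1.2047 = 0.112283
d₁ = (ln(S/K) + (r+σ²/2)T) / (σ√T) = (ln(111.5/121.99) + (0.0189+0.1023²/2)·1.2047) / 0.112283 = (-0.089914 + 0.029073) / 0.112283 = -0.541861
d₂ = d₁ − σ√T = -0.541861 − 0.112283 = -0.654144
e^{−rT} = e^{−0.0189·1.2047} = 0.977488
N(d₁) = 0.293957,  N(d₂) = 0.256510
Call price V = S·N(d₁) − K·e^{−rT}·N(d₂) = 32.776235 − 30.587177 = 2.189058
φ(d₁) = (1/√(2π))·e^{−d₁²/2} = 0.344471
Θ = −S·φ(d₁)·σ/(2√T) − r·K·e^{−rT}·N(d₂) = −1.789921 − 0.578098 = -2.368019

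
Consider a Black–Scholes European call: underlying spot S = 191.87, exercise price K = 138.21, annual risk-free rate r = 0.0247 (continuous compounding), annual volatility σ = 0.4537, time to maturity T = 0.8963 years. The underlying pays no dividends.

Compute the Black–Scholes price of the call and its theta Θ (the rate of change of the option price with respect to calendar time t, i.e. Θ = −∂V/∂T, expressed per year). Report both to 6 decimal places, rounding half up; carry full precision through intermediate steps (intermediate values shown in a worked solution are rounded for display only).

price = 64.670401
Θ = -13.214410

σ√T = 0.4537·√0.8963 = 0.429532
d₁ = (ln(S/K) + (r+σ²/2)T) / (σ√T) = (ln(191.87/138.21) + (0.0247+0.4537²/2)·0.8963) / 0.429532 = (0.328044 + 0.114387) / 0.429532 = 1.030031
d₂ = d₁ − σ√T = 1.030031 − 0.429532 = 0.600499
e^{−rT} = e^{−0.0247·0.8963} = 0.978105
N(d₁) = 0.848502,  N(d₂) = 0.725913
Call price V = S·N(d₁) − K·e^{−rT}·N(d₂) = 162.802134 − 98.131733 = 64.670401
φ(d₁) = (1/√(2π))·e^{−d₁²/2} = 0.234706
Θ = −S·φ(d₁)·σ/(2√T) − r·K·e^{−rT}·N(d₂) = −10.790556 − 2.423854 = -13.214410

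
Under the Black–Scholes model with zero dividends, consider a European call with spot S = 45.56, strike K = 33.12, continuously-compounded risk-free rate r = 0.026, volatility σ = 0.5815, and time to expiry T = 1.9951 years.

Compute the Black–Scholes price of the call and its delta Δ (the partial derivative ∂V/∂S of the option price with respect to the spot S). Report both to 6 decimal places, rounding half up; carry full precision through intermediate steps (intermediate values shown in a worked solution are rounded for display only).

price = 20.473083
Δ = 0.805679

σ√T = 0.5815·√1.9951 = 0.821357
d₁ = (ln(S/K) + (r+σ²/2)T) / (σ√T) = (ln(45.56/33.12) + (0.026+0.5815²/2)·1.9951) / 0.821357 = (0.318893 + 0.389186) / 0.821357 = 0.862084
d₂ = d₁ − σ√T = 0.862084 − 0.821357 = 0.040727
e^{−rT} = e^{−0.026·1.9951} = 0.949450
N(d₁) = 0.805679,  N(d₂) = 0.516243
Call price V = S·N(d₁) − K·e^{−rT}·N(d₂) = 36.706756 − 16.233673 = 20.473083
Δ = N(d₁) = 0.805679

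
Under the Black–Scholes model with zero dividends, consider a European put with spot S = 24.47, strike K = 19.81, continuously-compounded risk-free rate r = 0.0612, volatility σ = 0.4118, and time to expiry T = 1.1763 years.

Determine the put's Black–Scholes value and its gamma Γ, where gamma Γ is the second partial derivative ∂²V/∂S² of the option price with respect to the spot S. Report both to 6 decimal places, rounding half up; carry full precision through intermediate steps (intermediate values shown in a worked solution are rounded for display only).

σ√T = 0.4118·√1.1763 = 0.446627
d₁ = (ln(S/K) + (r+σ²/2)T) / (σ√T) = (ln(24.47/19.81) + (0.0612+0.4118²/2)·1.1763) / 0.446627 = (0.211261 + 0.171728) / 0.446627 = 0.857513
d₂ = d₁ − σ√T = 0.857513 − 0.446627 = 0.410885
e^{−rT} = e^{−0.0612·1.1763} = 0.930541
N(−d₁) = 0.195581,  N(−d₂) = 0.340578
Put price V = K·e^{−rT}·N(−d₂) − S·N(−d₁) = 6.278225 − 4.785863 = 1.492362
φ(d₁) = (1/√(2π))·e^{−d₁²/2} = 0.276208
Γ = φ(d₁) / (S·σ·√T) = 0.025273

price = 1.492362
Γ = 0.025273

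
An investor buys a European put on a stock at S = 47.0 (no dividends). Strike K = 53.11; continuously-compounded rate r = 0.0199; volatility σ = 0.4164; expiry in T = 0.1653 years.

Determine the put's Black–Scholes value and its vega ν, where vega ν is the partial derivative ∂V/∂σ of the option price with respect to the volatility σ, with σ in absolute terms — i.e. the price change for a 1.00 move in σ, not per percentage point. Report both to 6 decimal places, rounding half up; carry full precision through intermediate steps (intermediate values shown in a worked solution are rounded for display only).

σ√T = 0.4164·√0.1653 = 0.169296
d₁ = (ln(S/K) + (r+σ²/2)T) / (σ√T) = (ln(47.0/53.11) + (0.0199+0.4164²/2)·0.1653) / 0.169296 = (-0.122218 + 0.017620) / 0.169296 = -0.617838
d₂ = d₁ − σ√T = -0.617838 − 0.169296 = -0.787134
e^{−rT} = e^{−0.0199·0.1653} = 0.996716
N(−d₁) = 0.731659,  N(−d₂) = 0.784398
Put price V = K·e^{−rT}·N(−d₂) − S·N(−d₁) = 41.522579 − 34.387966 = 7.134614
φ(d₁) = (1/√(2π))·e^{−d₁²/2} = 0.329625
ν = S·φ(d₁)·√T = 6.298747

price = 7.134614
ν = 6.298747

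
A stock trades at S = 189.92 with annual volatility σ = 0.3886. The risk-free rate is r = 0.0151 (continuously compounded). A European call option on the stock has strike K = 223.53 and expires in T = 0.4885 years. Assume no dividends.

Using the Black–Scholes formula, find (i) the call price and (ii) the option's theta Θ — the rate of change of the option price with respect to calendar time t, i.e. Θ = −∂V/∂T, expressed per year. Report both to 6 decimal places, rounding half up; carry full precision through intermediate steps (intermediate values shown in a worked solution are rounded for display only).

price = 9.779733
Θ = -19.946909

σ√T = 0.3886·√0.4885 = 0.271603
d₁ = (ln(S/K) + (r+σ²/2)T) / (σ√T) = (ln(189.92/223.53) + (0.0151+0.3886²/2)·0.4885) / 0.271603 = (-0.162943 + 0.044261) / 0.271603 = -0.436969
d₂ = d₁ − σ√T = -0.436969 − 0.271603 = -0.708572
e^{−rT} = e^{−0.0151·0.4885} = 0.992651
N(d₁) = 0.331067,  N(d₂) = 0.239295
Call price V = S·N(d₁) − K·e^{−rT}·N(d₂) = 62.876245 − 53.096512 = 9.779733
φ(d₁) = (1/√(2π))·e^{−d₁²/2} = 0.362617
Θ = −S·φ(d₁)·σ/(2√T) − r·K·e^{−rT}·N(d₂) = −19.145152 − 0.801757 = -19.946909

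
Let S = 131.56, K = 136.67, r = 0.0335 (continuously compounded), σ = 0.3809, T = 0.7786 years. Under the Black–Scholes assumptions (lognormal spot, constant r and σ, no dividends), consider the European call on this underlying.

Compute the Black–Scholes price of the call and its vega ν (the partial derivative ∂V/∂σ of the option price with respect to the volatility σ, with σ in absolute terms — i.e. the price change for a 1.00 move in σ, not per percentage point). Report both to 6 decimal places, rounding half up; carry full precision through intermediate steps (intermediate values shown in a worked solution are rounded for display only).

price = 16.879189
ν = 45.908346

σ√T = 0.3809·√0.7786 = 0.336100
d₁ = (ln(S/K) + (r+σ²/2)T) / (σ√T) = (ln(131.56/136.67) + (0.0335+0.3809²/2)·0.7786) / 0.336100 = (-0.038106 + 0.082565) / 0.336100 = 0.132277
d₂ = d₁ − σ√T = 0.132277 − 0.336100 = -0.203822
e^{−rT} = e^{−0.0335·0.7786} = 0.974254
N(d₁) = 0.552618,  N(d₂) = 0.419246
Call price V = S·N(d₁) − K·e^{−rT}·N(d₂) = 72.702363 − 55.823174 = 16.879189
φ(d₁) = (1/√(2π))·e^{−d₁²/2} = 0.395467
ν = S·φ(d₁)·√T = 45.908346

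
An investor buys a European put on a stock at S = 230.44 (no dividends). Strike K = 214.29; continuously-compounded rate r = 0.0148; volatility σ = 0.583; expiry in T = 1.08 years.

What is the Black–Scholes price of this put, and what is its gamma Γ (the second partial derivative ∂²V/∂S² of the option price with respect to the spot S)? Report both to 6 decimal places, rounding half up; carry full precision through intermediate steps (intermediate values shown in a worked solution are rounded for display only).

σ√T = 0.583·√1.08 = 0.605871
d₁ = (ln(S/K) + (r+σ²/2)T) / (σ√T) = (ln(230.44/214.29) + (0.0148+0.583²/2)·1.08) / 0.605871 = (0.072660 + 0.199524) / 0.605871 = 0.449244
d₂ = d₁ − σ√T = 0.449244 − 0.605871 = -0.156627
e^{−rT} = e^{−0.0148·1.08} = 0.984143
N(−d₁) = 0.326628,  N(−d₂) = 0.562231
Put price V = K·e^{−rT}·N(−d₂) − S·N(−d₁) = 118.569937 − 75.268079 = 43.301858
φ(d₁) = (1/√(2π))·e^{−d₁²/2} = 0.360649
Γ = φ(d₁) / (S·σ·√T) = 0.002583

price = 43.301858
Γ = 0.002583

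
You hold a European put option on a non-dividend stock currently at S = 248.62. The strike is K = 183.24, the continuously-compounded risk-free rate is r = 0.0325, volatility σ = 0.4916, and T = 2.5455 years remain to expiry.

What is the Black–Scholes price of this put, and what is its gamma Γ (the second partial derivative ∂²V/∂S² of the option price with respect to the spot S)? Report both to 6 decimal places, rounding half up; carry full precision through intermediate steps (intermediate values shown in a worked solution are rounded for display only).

σ√T = 0.4916·√2.5455 = 0.784329
d₁ = (ln(S/K) + (r+σ²/2)T) / (σ√T) = (ln(248.62/183.24) + (0.0325+0.4916²/2)·2.5455) / 0.784329 = (0.305129 + 0.390315) / 0.784329 = 0.886673
d₂ = d₁ − σ√T = 0.886673 − 0.784329 = 0.102344
e^{−rT} = e^{−0.0325·2.5455} = 0.920601
N(−d₁) = 0.187627,  N(−d₂) = 0.459242
Put price V = K·e^{−rT}·N(−d₂) − S·N(−d₁) = 77.469913 − 46.647927 = 30.821985
φ(d₁) = (1/√(2π))·e^{−d₁²/2} = 0.269272
Γ = φ(d₁) / (S·σ·√T) = 0.001381

price = 30.821985
Γ = 0.001381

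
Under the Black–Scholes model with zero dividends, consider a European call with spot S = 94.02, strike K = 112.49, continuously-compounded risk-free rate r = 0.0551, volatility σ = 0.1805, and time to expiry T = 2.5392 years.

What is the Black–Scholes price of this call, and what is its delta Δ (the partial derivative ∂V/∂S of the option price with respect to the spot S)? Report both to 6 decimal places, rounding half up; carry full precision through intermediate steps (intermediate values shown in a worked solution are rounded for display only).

price = 9.178394
Δ = 0.502659

σ√T = 0.1805·√2.5392 = 0.287624
d₁ = (ln(S/K) + (r+σ²/2)T) / (σ√T) = (ln(94.02/112.49) + (0.0551+0.1805²/2)·2.5392) / 0.287624 = (-0.179357 + 0.181274) / 0.287624 = 0.006665
d₂ = d₁ − σ√T = 0.006665 − 0.287624 = -0.280959
e^{−rT} = e^{−0.0551·2.5392} = 0.869437
N(d₁) = 0.502659,  N(d₂) = 0.389371
Call price V = S·N(d₁) − K·e^{−rT}·N(d₂) = 47.259991 − 38.081597 = 9.178394
Δ = N(d₁) = 0.502659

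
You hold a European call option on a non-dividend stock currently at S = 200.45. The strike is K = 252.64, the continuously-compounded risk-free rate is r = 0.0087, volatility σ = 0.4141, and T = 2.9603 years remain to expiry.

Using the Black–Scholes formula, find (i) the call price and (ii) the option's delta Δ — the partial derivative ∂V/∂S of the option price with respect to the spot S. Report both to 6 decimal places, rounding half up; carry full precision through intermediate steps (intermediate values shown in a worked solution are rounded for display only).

σ√T = 0.4141·√2.9603 = 0.712481
d₁ = (ln(S/K) + (r+σ²/2)T) / (σ√T) = (ln(200.45/252.64) + (0.0087+0.4141²/2)·2.9603) / 0.712481 = (-0.231401 + 0.279569) / 0.712481 = 0.067606
d₂ = d₁ − σ√T = 0.067606 − 0.712481 = -0.644874
e^{−rT} = e^{−0.0087·2.9603} = 0.974574
N(d₁) = 0.526951,  N(d₂) = 0.259504
Call price V = S·N(d₁) − K·e^{−rT}·N(d₂) = 105.627232 − 63.894230 = 41.733002
Δ = N(d₁) = 0.526951

price = 41.733002
Δ = 0.526951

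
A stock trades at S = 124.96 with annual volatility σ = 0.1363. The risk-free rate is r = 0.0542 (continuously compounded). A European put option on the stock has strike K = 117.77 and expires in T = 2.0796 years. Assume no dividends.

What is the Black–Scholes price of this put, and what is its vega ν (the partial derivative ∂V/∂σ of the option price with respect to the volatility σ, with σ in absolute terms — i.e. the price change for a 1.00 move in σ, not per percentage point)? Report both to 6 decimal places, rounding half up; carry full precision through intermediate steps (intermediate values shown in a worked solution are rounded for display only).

price = 2.362421
ν = 44.771272

σ√T = 0.1363·√2.0796 = 0.196556
d₁ = (ln(S/K) + (r+σ²/2)T) / (σ√T) = (ln(124.96/117.77) + (0.0542+0.1363²/2)·2.0796) / 0.196556 = (0.059260 + 0.132031) / 0.196556 = 0.973218
d₂ = d₁ − σ√T = 0.973218 − 0.196556 = 0.776662
e^{−rT} = e^{−0.0542·2.0796} = 0.893406
N(−d₁) = 0.165223,  N(−d₂) = 0.218679
Put price V = K·e^{−rT}·N(−d₂) − S·N(−d₁) = 23.008635 − 20.646214 = 2.362421
φ(d₁) = (1/√(2π))·e^{−d₁²/2} = 0.248450
ν = S·φ(d₁)·√T = 44.771272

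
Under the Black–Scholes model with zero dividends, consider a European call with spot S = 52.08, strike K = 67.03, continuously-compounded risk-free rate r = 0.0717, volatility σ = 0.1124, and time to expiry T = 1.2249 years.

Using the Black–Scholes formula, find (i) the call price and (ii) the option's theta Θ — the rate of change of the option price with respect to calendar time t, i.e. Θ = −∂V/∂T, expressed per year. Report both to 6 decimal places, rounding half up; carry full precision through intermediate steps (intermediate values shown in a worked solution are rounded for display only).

σ√T = 0.1124·√1.2249 = 0.124399
d₁ = (ln(S/K) + (r+σ²/2)T) / (σ√T) = (ln(52.08/67.03) + (0.0717+0.1124²/2)·1.2249) / 0.124399 = (-0.252359 + 0.095563) / 0.124399 = -1.260432
d₂ = d₁ − σ√T = -1.260432 − 0.124399 = -1.384831
e^{−rT} = e^{−0.0717·1.2249} = 0.915921
N(d₁) = 0.103757,  N(d₂) = 0.083052
Call price V = S·N(d₁) − K·e^{−rT}·N(d₂) = 5.403652 − 5.098913 = 0.304739
φ(d₁) = (1/√(2π))·e^{−d₁²/2} = 0.180273
Θ = −S·φ(d₁)·σ/(2√T) − r·K·e^{−rT}·N(d₂) = −0.476747 − 0.365592 = -0.842339

price = 0.304739
Θ = -0.842339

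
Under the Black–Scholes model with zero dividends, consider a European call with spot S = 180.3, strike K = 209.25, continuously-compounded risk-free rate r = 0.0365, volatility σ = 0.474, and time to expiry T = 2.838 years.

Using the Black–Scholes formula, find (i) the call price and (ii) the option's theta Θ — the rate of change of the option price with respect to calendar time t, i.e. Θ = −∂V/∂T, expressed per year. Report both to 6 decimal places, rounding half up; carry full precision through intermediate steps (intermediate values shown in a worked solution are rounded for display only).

σ√T = 0.474·√2.838 = 0.798518
d₁ = (ln(S/K) + (r+σ²/2)T) / (σ√T) = (ln(180.3/209.25) + (0.0365+0.474²/2)·2.838) / 0.798518 = (-0.148908 + 0.422402) / 0.798518 = 0.342503
d₂ = d₁ − σ√T = 0.342503 − 0.798518 = -0.456015
e^{−rT} = e^{−0.0365·2.838} = 0.901598
N(d₁) = 0.634014,  N(d₂) = 0.324190
Call price V = S·N(d₁) − K·e^{−rT}·N(d₂) = 114.312686 − 61.161399 = 53.151288
φ(d₁) = (1/√(2π))·e^{−d₁²/2} = 0.376216
Θ = −S·φ(d₁)·σ/(2√T) − r·K·e^{−rT}·N(d₂) = −9.542777 − 2.232391 = -11.775168

price = 53.151288
Θ = -11.775168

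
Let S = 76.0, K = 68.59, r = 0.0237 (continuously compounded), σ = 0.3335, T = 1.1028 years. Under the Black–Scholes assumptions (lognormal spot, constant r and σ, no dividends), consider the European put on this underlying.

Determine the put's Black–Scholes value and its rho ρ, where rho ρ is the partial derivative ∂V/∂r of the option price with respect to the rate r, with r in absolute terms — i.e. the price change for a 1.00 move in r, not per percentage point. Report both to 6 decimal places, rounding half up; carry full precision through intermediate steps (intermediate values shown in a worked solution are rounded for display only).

σ√T = 0.3335·√1.1028 = 0.350223
d₁ = (ln(S/K) + (r+σ²/2)T) / (σ√T) = (ln(76.0/68.59) + (0.0237+0.3335²/2)·1.1028) / 0.350223 = (0.102587 + 0.087464) / 0.350223 = 0.542657
d₂ = d₁ − σ√T = 0.542657 − 0.350223 = 0.192435
e^{−rT} = e^{−0.0237·1.1028} = 0.974202
N(−d₁) = 0.293683,  N(−d₂) = 0.423701
Put price V = K·e^{−rT}·N(−d₂) − S·N(−d₁) = 28.311916 − 22.319898 = 5.992018
ρ = −K·T·e^{−rT}·N(−d₂) = -31.222381

price = 5.992018
ρ = -31.222381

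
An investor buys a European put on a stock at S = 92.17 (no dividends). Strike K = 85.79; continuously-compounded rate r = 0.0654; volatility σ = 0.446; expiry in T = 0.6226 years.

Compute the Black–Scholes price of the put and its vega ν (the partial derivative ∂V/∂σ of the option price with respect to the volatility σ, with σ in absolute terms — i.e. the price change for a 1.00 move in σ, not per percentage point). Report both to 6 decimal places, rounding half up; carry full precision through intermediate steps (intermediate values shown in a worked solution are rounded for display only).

price = 7.897438
ν = 25.662042

σ√T = 0.446·√0.6226 = 0.351916
d₁ = (ln(S/K) + (r+σ²/2)T) / (σ√T) = (ln(92.17/85.79) + (0.0654+0.446²/2)·0.6226) / 0.351916 = (0.071732 + 0.102641) / 0.351916 = 0.495495
d₂ = d₁ − σ√T = 0.495495 − 0.351916 = 0.143579
e^{−rT} = e^{−0.0654·0.6226} = 0.960100
N(−d₁) = 0.310125,  N(−d₂) = 0.442917
Put price V = K·e^{−rT}·N(−d₂) − S·N(−d₁) = 36.481689 − 28.584250 = 7.897438
φ(d₁) = (1/√(2π))·e^{−d₁²/2} = 0.352856
ν = S·φ(d₁)·√T = 25.662042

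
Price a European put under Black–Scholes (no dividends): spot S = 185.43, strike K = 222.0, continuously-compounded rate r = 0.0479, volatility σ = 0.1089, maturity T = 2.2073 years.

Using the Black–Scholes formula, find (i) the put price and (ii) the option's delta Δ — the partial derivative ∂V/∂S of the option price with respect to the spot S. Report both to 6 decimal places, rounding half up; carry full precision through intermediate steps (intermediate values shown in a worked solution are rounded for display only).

price = 20.846909
Δ = -0.647340

σ√T = 0.1089·√2.2073 = 0.161793
d₁ = (ln(S/K) + (r+σ²/2)T) / (σ√T) = (ln(185.43/222.0) + (0.0479+0.1089²/2)·2.2073) / 0.161793 = (-0.180000 + 0.118818) / 0.161793 = -0.378150
d₂ = d₁ − σ√T = -0.378150 − 0.161793 = -0.539942
e^{−rT} = e^{−0.0479·2.2073} = 0.899668
N(−d₁) = 0.647340,  N(−d₂) = 0.705382
Put price V = K·e^{−rT}·N(−d₂) − S·N(−d₁) = 140.883235 − 120.036327 = 20.846909
Δ = −N(−d₁) = -0.647340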